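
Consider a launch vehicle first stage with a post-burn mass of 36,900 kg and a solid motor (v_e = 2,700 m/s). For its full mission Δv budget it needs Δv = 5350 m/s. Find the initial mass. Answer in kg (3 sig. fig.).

initial mass ≈ 268000 kg

Rocket equation: m₀/m_f = exp(Δv / v_e) = exp(5350 / 2700.0) = exp(1.9815) = 7.2535.
m₀ = m_f × 7.2535 = 36,900 × 7.2535 = 267,654 kg.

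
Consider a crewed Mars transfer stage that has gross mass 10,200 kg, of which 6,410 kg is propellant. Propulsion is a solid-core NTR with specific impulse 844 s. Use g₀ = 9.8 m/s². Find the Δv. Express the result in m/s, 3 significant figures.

v_e = Isp · g₀ = 844 × 9.8 = 8271.2 m/s.
m_f = m₀ − m_prop = 10,200 − 6,410 = 3,790 kg.
Δv = v_e · ln(m₀/m_f) = 8271.2 × ln(2.691) = 8271.2 × 0.9900 ≈ 8188.7 m/s.

Δv ≈ 8190 m/s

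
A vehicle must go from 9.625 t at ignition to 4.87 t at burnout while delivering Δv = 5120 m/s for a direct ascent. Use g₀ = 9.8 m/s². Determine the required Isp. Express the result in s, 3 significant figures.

ln(m₀/m_f) = ln(9625/4870) = ln(1.976) = 0.6813.
From the ideal rocket equation, v_e = Δv / ln(m₀/m_f) = 5120 / 0.6813 = 7515.4 m/s.
Isp = v_e / g₀ = 7515.4 / 9.8 = 766.9 s.

Isp ≈ 767 s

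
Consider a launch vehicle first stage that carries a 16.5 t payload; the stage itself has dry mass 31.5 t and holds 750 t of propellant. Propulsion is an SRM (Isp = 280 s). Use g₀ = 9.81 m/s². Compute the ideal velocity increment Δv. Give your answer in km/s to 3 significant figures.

v_e = Isp · g₀ = 280 × 9.81 = 2746.8 m/s.
m₀ = payload + dry + propellant = 16.5 + 31.5 + 750 = 798 t.
m_f = payload + dry = 16.5 + 31.5 = 48 t.
Δv = v_e · ln(m₀/m_f) = 2746.8 × ln(16.62) = 2746.8 × 2.8109 ≈ 7721.0 m/s.

Δv ≈ 7.72 km/s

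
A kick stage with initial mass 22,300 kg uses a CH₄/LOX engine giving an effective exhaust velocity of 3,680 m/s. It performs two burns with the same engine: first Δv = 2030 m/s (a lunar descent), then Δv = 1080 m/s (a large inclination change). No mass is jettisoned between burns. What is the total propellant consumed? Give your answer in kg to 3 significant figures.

total propellant consumed ≈ 12700 kg

After the first burn: m = 22300 × exp(−2030/3680.0) = 22300 × 0.57601 = 12,845 kg.
After the second burn: m = 12,845 × exp(−1080/3680.0) = 12,845 × 0.74567 = 9,578.13 kg.
Total propellant = m₀ − m_final = 22300 − 9,578.13 = 12,721.87 kg.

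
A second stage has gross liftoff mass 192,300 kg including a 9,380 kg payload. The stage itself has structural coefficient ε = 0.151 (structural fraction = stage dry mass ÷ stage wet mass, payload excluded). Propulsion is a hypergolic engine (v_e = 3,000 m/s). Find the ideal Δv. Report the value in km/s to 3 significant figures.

Δv ≈ 4.94 km/s

Stage wet mass = m₀ − payload = 192,300 − 9,380 = 182,920 kg.
Stage dry mass = ε × stage wet mass = 0.151 × 182,920 = 27,620.9 kg.
Burnout mass m_f = stage dry + payload = 27,620.9 + 9,380 = 37,000.9 kg.
Δv = v_e · ln(192,300/37,000.9) = 3000.0 × ln(5.197) = 3000.0 × 1.6481 ≈ 4944 m/s.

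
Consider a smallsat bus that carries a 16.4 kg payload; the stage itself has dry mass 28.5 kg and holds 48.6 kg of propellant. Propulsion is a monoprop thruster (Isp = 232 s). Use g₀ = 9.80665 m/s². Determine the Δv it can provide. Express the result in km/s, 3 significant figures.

v_e = Isp · g₀ = 232 × 9.80665 = 2275.1 m/s.
m₀ = payload + dry + propellant = 16.4 + 28.5 + 48.6 = 93.5 kg.
m_f = payload + dry = 16.4 + 28.5 = 44.9 kg.
Rocket equation: Δv = v_e · ln(m₀/m_f) = 2275.1 × ln(2.082) = 2275.1 × 0.7335 ≈ 1668.9 m/s.

Δv ≈ 1.67 km/s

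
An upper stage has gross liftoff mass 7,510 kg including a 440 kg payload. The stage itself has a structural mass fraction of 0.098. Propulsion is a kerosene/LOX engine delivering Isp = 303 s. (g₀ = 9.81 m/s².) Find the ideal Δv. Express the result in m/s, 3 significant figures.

Δv ≈ 5620 m/s

Stage wet mass = m₀ − payload = 7,510 − 440 = 7,070 kg.
Stage dry mass = ε × stage wet mass = 0.098 × 7,070 = 692.86 kg.
Burnout mass m_f = stage dry + payload = 692.86 + 440 = 1,132.86 kg.
v_e = Isp · g₀ = 303 × 9.81 = 2972.4 m/s.
Δv = v_e · ln(7,510/1,132.86) = 2972.4 × ln(6.629) = 2972.4 × 1.8915 ≈ 5622 m/s.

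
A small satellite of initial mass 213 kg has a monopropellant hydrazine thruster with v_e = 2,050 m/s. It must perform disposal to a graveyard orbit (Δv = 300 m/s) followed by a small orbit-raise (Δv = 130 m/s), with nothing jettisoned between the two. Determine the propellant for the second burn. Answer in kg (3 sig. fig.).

propellant for the second burn ≈ 11.3 kg

After the first burn: m = 213 × exp(−300/2050.0) = 213 × 0.86386 = 184.002 kg.
After the second burn: m = 184.002 × exp(−130/2050.0) = 184.002 × 0.93855 = 172.695 kg.
Second-burn propellant = 184.002 − 172.695 = 11.307 kg.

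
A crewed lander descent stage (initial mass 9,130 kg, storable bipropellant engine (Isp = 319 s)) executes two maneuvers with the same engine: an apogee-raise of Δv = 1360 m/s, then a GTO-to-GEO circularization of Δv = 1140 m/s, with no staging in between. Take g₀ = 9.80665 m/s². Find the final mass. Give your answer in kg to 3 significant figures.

v_e = Isp · g₀ = 319 × 9.80665 = 3128.3 m/s.
After the first burn: m = 9130 × exp(−1360/3128.3) = 9130 × 0.64743 = 5,911.04 kg.
After the second burn: m = 5,911.04 × exp(−1140/3128.3) = 5,911.04 × 0.69460 = 4,105.81 kg.

final mass ≈ 4110 kg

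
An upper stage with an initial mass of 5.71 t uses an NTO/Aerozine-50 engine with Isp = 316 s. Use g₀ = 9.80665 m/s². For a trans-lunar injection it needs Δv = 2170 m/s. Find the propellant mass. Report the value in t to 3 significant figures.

propellant mass ≈ 2.88 t

v_e = Isp · g₀ = 316 × 9.80665 = 3098.9 m/s.
Using Δv = v_e ln(m₀/m_f): m₀/m_f = exp(Δv / v_e) = exp(2170 / 3098.9) = exp(0.7002) = 2.0143.
m_f = 5.71 / 2.0143 = 2.83473 t, so propellant = m₀ − m_f = 5.71 − 2.83473 = 2.87527 t.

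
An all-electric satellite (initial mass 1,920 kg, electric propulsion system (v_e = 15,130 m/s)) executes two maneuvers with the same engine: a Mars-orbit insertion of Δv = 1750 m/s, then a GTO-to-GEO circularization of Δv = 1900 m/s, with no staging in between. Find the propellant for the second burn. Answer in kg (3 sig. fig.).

After the first burn: m = 1920 × exp(−1750/15130.0) = 1920 × 0.89077 = 1,710.28 kg.
After the second burn: m = 1,710.28 × exp(−1900/15130.0) = 1,710.28 × 0.88199 = 1,508.45 kg.
Second-burn propellant = 1,710.28 − 1,508.45 = 201.83 kg.

propellant for the second burn ≈ 202 kg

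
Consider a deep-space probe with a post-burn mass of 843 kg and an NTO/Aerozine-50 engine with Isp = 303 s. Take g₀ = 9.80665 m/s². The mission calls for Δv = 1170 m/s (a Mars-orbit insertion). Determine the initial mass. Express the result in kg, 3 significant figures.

initial mass ≈ 1250 kg

v_e = Isp · g₀ = 303 × 9.80665 = 2971.4 m/s.
m₀/m_f = exp(Δv / v_e) = exp(1170 / 2971.4) = exp(0.3938) = 1.4825.
m₀ = m_f × 1.4825 = 843 × 1.4825 = 1,249.75 kg.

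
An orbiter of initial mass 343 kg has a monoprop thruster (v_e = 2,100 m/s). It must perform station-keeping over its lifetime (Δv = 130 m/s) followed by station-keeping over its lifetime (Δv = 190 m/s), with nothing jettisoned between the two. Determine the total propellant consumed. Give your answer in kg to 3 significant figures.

total propellant consumed ≈ 48.5 kg

After the first burn: m = 343 × exp(−130/2100.0) = 343 × 0.93997 = 322.41 kg.
After the second burn: m = 322.41 × exp(−190/2100.0) = 322.41 × 0.91350 = 294.522 kg.
Total propellant = m₀ − m_final = 343 − 294.522 = 48.478 kg.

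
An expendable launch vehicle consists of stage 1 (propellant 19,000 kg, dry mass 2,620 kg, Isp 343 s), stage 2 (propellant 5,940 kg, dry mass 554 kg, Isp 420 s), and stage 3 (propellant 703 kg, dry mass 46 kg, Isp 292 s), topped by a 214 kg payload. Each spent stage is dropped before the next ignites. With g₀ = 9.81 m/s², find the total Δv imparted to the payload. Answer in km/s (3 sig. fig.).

Ignition mass of stage 1 = 19,000+2,620 + 5,940+554 + 703+46 + 214 = 29,077 kg.
Stage 1: m₀ = 29,077 kg, m_f = 29,077 − 19,000 = 10,077 kg; Δv = 343×9.81×ln(2.885) = 3364.8×1.0597 ≈ 3566 m/s.
Stage 2: m₀ = 7,457 kg, m_f = 7,457 − 5,940 = 1,517 kg; Δv = 420×9.81×ln(4.916) = 4120.2×1.5924 ≈ 6561 m/s.
Stage 3: m₀ = 963 kg, m_f = 963 − 703 = 260 kg; Δv = 292×9.81×ln(3.704) = 2864.5×1.3094 ≈ 3751 m/s.
Total Δv = 3566 + 6561 + 3751 = 13878 m/s.

Δv ≈ 13.9 km/s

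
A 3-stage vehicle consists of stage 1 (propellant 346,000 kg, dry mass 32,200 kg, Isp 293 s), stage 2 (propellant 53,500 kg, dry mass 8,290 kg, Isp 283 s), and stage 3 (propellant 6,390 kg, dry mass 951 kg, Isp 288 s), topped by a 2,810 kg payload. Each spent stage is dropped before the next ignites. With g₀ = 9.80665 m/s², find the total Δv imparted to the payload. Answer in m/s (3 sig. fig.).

Δv ≈ 10800 m/s

Ignition mass of stage 1 = 346,000+32,200 + 53,500+8,290 + 6,390+951 + 2,810 = 450,141 kg.
Stage 1: m₀ = 450,141 kg, m_f = 450,141 − 346,000 = 104,141 kg; Δv = 293×9.80665×ln(4.322) = 2873.3×1.4638 ≈ 4206 m/s.
Stage 2: m₀ = 71,941 kg, m_f = 71,941 − 53,500 = 18,441 kg; Δv = 283×9.80665×ln(3.901) = 2775.3×1.3613 ≈ 3778 m/s.
Stage 3: m₀ = 10,151 kg, m_f = 10,151 − 6,390 = 3,761 kg; Δv = 288×9.80665×ln(2.699) = 2824.3×0.9929 ≈ 2804 m/s.
Total Δv = 4206 + 3778 + 2804 = 10788 m/s.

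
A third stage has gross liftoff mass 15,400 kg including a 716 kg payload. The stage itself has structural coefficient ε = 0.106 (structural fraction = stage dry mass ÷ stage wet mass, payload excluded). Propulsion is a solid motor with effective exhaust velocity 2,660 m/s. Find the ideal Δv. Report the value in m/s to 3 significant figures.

Δv ≈ 5090 m/s

Stage wet mass = m₀ − payload = 15,400 − 716 = 14,684 kg.
Stage dry mass = ε × stage wet mass = 0.106 × 14,684 = 1,556.5 kg.
Burnout mass m_f = stage dry + payload = 1,556.5 + 716 = 2,272.5 kg.
Using Δv = v_e ln(m₀/m_f): Δv = v_e · ln(15,400/2,272.5) = 2660.0 × ln(6.777) = 2660.0 × 1.9135 ≈ 5090 m/s.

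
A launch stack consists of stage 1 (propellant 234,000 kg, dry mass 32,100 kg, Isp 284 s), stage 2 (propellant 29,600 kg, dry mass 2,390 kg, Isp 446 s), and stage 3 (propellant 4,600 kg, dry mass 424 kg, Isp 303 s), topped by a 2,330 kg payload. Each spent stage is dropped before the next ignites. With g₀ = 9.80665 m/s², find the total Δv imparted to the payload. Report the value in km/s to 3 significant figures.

Ignition mass of stage 1 = 234,000+32,100 + 29,600+2,390 + 4,600+424 + 2,330 = 305,444 kg.
Stage 1: m₀ = 305,444 kg, m_f = 305,444 − 234,000 = 71,444 kg; Δv = 284×9.80665×ln(4.275) = 2785.1×1.4529 ≈ 4046 m/s.
Stage 2: m₀ = 39,344 kg, m_f = 39,344 − 29,600 = 9,744 kg; Δv = 446×9.80665×ln(4.038) = 4373.8×1.3957 ≈ 6104 m/s.
Stage 3: m₀ = 7,354 kg, m_f = 7,354 − 4,600 = 2,754 kg; Δv = 303×9.80665×ln(2.67) = 2971.4×0.9822 ≈ 2918 m/s.
Total Δv = 4046 + 6104 + 2918 = 13068 m/s.

Δv ≈ 13.1 km/s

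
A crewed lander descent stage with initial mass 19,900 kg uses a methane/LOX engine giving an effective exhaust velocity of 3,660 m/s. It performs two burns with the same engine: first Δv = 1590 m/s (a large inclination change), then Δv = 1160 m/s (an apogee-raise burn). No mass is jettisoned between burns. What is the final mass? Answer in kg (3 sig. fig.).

final mass ≈ 9390 kg

After the first burn: m = 19900 × exp(−1590/3660.0) = 19900 × 0.64764 = 12,888 kg.
After the second burn: m = 12,888 × exp(−1160/3660.0) = 12,888 × 0.72837 = 9,387.23 kg.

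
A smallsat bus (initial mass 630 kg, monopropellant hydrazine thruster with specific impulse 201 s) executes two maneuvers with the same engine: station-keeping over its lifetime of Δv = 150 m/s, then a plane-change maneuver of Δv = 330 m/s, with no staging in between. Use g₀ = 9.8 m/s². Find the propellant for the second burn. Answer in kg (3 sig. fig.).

v_e = Isp · g₀ = 201 × 9.8 = 1969.8 m/s.
After the first burn: m = 630 × exp(−150/1969.8) = 630 × 0.92668 = 583.808 kg.
After the second burn: m = 583.808 × exp(−330/1969.8) = 583.808 × 0.84575 = 493.756 kg.
Second-burn propellant = 583.808 − 493.756 = 90.052 kg.

propellant for the second burn ≈ 90.1 kg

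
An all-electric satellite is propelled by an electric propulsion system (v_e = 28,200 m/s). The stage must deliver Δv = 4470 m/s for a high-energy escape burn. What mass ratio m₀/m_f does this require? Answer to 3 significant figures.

m₀/m_f = exp(Δv / v_e) = exp(4470 / 28200.0) = exp(0.1585) = 1.1718.

mass ratio ≈ 1.17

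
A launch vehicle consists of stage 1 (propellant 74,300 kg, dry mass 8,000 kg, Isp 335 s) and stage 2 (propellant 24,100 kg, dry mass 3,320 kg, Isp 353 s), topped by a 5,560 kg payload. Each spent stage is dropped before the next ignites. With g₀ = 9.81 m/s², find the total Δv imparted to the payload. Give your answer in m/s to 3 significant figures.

Ignition mass of stage 1 = 74,300+8,000 + 24,100+3,320 + 5,560 = 115,280 kg.
Stage 1: m₀ = 115,280 kg, m_f = 115,280 − 74,300 = 40,980 kg; Δv = 335×9.81×ln(2.813) = 3286.4×1.0343 ≈ 3399 m/s.
Stage 2: m₀ = 32,980 kg, m_f = 32,980 − 24,100 = 8,880 kg; Δv = 353×9.81×ln(3.714) = 3462.9×1.3121 ≈ 4544 m/s.
Total Δv = 3399 + 4544 = 7943 m/s.

Δv ≈ 7940 m/s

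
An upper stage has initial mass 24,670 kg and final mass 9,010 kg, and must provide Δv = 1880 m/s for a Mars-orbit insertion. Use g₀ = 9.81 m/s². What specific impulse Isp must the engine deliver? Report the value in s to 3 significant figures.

Isp ≈ 190 s

ln(m₀/m_f) = ln(24670/9010) = ln(2.738) = 1.0073.
v_e = Δv / ln(m₀/m_f) = 1880 / 1.0073 = 1866.5 m/s.
Isp = v_e / g₀ = 1866.5 / 9.81 = 190.3 s.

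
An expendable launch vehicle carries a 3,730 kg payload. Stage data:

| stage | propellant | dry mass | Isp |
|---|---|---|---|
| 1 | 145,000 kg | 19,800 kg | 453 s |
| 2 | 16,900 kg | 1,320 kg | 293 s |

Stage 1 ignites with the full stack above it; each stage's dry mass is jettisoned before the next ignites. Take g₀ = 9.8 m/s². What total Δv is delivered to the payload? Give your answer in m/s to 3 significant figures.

Ignition mass of stage 1 = 145,000+19,800 + 16,900+1,320 + 3,730 = 186,750 kg.
Stage 1: m₀ = 186,750 kg, m_f = 186,750 − 145,000 = 41,750 kg; Δv = 453×9.8×ln(4.473) = 4439.4×1.4981 ≈ 6651 m/s.
Stage 2: m₀ = 21,950 kg, m_f = 21,950 − 16,900 = 5,050 kg; Δv = 293×9.8×ln(4.347) = 2871.4×1.4694 ≈ 4219 m/s.
Total Δv = 6651 + 4219 = 10870 m/s.

Δv ≈ 10900 m/s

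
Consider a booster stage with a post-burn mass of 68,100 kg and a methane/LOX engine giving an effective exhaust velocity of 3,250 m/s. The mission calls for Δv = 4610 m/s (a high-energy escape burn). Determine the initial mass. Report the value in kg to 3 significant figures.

By the Tsiolkovsky rocket equation, m₀/m_f = exp(Δv / v_e) = exp(4610 / 3250.0) = exp(1.4185) = 4.1308.
m₀ = m_f × 4.1308 = 68,100 × 4.1308 = 281,307 kg.

initial mass ≈ 281000 kg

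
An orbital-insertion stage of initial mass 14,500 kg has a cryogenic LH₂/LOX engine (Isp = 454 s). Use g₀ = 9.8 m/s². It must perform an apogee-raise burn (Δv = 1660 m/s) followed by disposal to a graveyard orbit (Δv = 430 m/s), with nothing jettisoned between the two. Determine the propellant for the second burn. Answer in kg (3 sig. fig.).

v_e = Isp · g₀ = 454 × 9.8 = 4449.2 m/s.
After the first burn: m = 14500 × exp(−1660/4449.2) = 14500 × 0.68860 = 9,984.7 kg.
After the second burn: m = 9,984.7 × exp(−430/4449.2) = 9,984.7 × 0.90788 = 9,064.91 kg.
Second-burn propellant = 9,984.7 − 9,064.91 = 919.79 kg.

propellant for the second burn ≈ 920 kg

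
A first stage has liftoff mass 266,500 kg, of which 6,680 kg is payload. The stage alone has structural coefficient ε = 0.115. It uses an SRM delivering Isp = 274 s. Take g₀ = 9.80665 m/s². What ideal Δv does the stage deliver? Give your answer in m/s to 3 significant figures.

Stage wet mass = m₀ − payload = 266,500 − 6,680 = 259,820 kg.
Stage dry mass = ε × stage wet mass = 0.115 × 259,820 = 29,879.3 kg.
Burnout mass m_f = stage dry + payload = 29,879.3 + 6,680 = 36,559.3 kg.
v_e = Isp · g₀ = 274 × 9.80665 = 2687.0 m/s.
Δv = v_e · ln(266,500/36,559.3) = 2687.0 × ln(7.29) = 2687.0 × 1.9864 ≈ 5338 m/s.

Δv ≈ 5340 m/s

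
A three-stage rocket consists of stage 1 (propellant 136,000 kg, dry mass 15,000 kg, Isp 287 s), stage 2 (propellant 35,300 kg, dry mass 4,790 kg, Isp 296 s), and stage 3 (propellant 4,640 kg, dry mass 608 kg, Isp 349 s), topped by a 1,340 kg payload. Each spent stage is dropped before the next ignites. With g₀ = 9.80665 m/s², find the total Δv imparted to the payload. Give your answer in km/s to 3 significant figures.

Δv ≈ 11.5 km/s

Ignition mass of stage 1 = 136,000+15,000 + 35,300+4,790 + 4,640+608 + 1,340 = 197,678 kg.
Stage 1: m₀ = 197,678 kg, m_f = 197,678 − 136,000 = 61,678 kg; Δv = 287×9.80665×ln(3.205) = 2814.5×1.1647 ≈ 3278 m/s.
Stage 2: m₀ = 46,678 kg, m_f = 46,678 − 35,300 = 11,378 kg; Δv = 296×9.80665×ln(4.102) = 2902.8×1.4116 ≈ 4098 m/s.
Stage 3: m₀ = 6,588 kg, m_f = 6,588 − 4,640 = 1,948 kg; Δv = 349×9.80665×ln(3.382) = 3422.5×1.2184 ≈ 4170 m/s.
Total Δv = 3278 + 4098 + 4170 = 11546 m/s.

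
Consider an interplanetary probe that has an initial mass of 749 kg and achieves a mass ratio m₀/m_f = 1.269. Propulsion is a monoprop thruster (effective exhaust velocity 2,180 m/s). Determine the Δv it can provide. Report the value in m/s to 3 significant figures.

Δv = v_e · ln(1.269) = 2180.0 × 0.2382 ≈ 519.3 m/s.

Δv ≈ 519 m/s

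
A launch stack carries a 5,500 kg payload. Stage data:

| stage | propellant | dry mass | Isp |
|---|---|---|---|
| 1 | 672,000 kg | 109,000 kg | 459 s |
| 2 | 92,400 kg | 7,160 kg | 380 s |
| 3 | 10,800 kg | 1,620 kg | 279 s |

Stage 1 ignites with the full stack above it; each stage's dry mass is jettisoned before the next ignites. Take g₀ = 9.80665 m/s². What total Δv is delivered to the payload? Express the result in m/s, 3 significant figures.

Δv ≈ 14500 m/s

Ignition mass of stage 1 = 672,000+109,000 + 92,400+7,160 + 10,800+1,620 + 5,500 = 898,480 kg.
Stage 1: m₀ = 898,480 kg, m_f = 898,480 − 672,000 = 226,480 kg; Δv = 459×9.80665×ln(3.967) = 4501.3×1.3780 ≈ 6203 m/s.
Stage 2: m₀ = 117,480 kg, m_f = 117,480 − 92,400 = 25,080 kg; Δv = 380×9.80665×ln(4.684) = 3726.5×1.5442 ≈ 5754 m/s.
Stage 3: m₀ = 17,920 kg, m_f = 17,920 − 10,800 = 7,120 kg; Δv = 279×9.80665×ln(2.517) = 2736.1×0.9230 ≈ 2525 m/s.
Total Δv = 6203 + 5754 + 2525 = 14482 m/s.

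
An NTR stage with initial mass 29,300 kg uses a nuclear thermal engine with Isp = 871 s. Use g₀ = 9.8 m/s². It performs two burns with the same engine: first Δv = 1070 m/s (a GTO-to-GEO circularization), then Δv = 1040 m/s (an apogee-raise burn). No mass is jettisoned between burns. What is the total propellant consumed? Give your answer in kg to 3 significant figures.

v_e = Isp · g₀ = 871 × 9.8 = 8535.8 m/s.
After the first burn: m = 29300 × exp(−1070/8535.8) = 29300 × 0.88218 = 25,847.9 kg.
After the second burn: m = 25,847.9 × exp(−1040/8535.8) = 25,847.9 × 0.88529 = 22,882.9 kg.
Total propellant = m₀ − m_final = 29300 − 22,882.9 = 6,417.1 kg.

total propellant consumed ≈ 6420 kg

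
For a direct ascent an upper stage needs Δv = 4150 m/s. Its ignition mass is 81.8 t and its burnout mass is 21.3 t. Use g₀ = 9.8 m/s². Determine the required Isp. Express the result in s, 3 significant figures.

ln(m₀/m_f) = ln(81800/21300) = ln(3.84) = 1.3456.
Using Δv = v_e ln(m₀/m_f): v_e = Δv / ln(m₀/m_f) = 4150 / 1.3456 = 3084.2 m/s.
Isp = v_e / g₀ = 3084.2 / 9.8 = 314.7 s.

Isp ≈ 315 s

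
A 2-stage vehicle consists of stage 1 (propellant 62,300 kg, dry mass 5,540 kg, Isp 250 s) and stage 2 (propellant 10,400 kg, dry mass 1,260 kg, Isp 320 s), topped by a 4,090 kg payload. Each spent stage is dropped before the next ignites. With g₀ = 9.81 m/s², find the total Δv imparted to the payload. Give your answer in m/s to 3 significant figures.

Δv ≈ 6740 m/s

Ignition mass of stage 1 = 62,300+5,540 + 10,400+1,260 + 4,090 = 83,590 kg.
Stage 1: m₀ = 83,590 kg, m_f = 83,590 − 62,300 = 21,290 kg; Δv = 250×9.81×ln(3.926) = 2452.5×1.3677 ≈ 3354 m/s.
Stage 2: m₀ = 15,750 kg, m_f = 15,750 − 10,400 = 5,350 kg; Δv = 320×9.81×ln(2.944) = 3139.2×1.0797 ≈ 3390 m/s.
Total Δv = 3354 + 3390 = 6744 m/s.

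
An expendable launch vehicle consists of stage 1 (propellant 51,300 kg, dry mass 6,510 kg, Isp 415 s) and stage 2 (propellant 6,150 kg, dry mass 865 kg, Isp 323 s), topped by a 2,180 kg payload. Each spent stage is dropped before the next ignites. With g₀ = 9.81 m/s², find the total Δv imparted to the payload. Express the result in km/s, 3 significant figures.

Δv ≈ 9.41 km/s

Ignition mass of stage 1 = 51,300+6,510 + 6,150+865 + 2,180 = 67,005 kg.
Stage 1: m₀ = 67,005 kg, m_f = 67,005 − 51,300 = 15,705 kg; Δv = 415×9.81×ln(4.266) = 4071.2×1.4508 ≈ 5906 m/s.
Stage 2: m₀ = 9,195 kg, m_f = 9,195 − 6,150 = 3,045 kg; Δv = 323×9.81×ln(3.02) = 3168.6×1.1052 ≈ 3502 m/s.
Total Δv = 5906 + 3502 = 9408 m/s.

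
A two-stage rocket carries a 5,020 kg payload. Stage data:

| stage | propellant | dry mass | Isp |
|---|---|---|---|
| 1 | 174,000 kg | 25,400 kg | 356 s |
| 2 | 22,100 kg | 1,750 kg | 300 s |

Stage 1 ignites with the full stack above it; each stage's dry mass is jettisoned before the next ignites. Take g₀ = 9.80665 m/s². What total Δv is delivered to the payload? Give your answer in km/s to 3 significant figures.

Ignition mass of stage 1 = 174,000+25,400 + 22,100+1,750 + 5,020 = 228,270 kg.
Stage 1: m₀ = 228,270 kg, m_f = 228,270 − 174,000 = 54,270 kg; Δv = 356×9.80665×ln(4.206) = 3491.2×1.4366 ≈ 5015 m/s.
Stage 2: m₀ = 28,870 kg, m_f = 28,870 − 22,100 = 6,770 kg; Δv = 300×9.80665×ln(4.264) = 2942.0×1.4503 ≈ 4267 m/s.
Total Δv = 5015 + 4267 = 9282 m/s.

Δv ≈ 9.28 km/s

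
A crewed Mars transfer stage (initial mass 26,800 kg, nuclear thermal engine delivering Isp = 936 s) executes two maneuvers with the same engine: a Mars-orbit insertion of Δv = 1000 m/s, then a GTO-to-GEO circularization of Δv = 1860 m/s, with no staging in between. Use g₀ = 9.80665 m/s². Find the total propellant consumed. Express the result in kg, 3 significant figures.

v_e = Isp · g₀ = 936 × 9.80665 = 9179.0 m/s.
After the first burn: m = 26800 × exp(−1000/9179.0) = 26800 × 0.89678 = 24,033.7 kg.
After the second burn: m = 24,033.7 × exp(−1860/9179.0) = 24,033.7 × 0.81658 = 19,625.4 kg.
Total propellant = m₀ − m_final = 26800 − 19,625.4 = 7,174.6 kg.

total propellant consumed ≈ 7170 kg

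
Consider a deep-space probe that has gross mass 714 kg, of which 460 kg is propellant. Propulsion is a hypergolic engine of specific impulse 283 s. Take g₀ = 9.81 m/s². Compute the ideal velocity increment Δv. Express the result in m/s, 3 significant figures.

v_e = Isp · g₀ = 283 × 9.81 = 2776.2 m/s.
m_f = m₀ − m_prop = 714 − 460 = 254 kg.
Using Δv = v_e ln(m₀/m_f): Δv = v_e · ln(m₀/m_f) = 2776.2 × ln(2.811) = 2776.2 × 1.0335 ≈ 2869.4 m/s.

Δv ≈ 2870 m/s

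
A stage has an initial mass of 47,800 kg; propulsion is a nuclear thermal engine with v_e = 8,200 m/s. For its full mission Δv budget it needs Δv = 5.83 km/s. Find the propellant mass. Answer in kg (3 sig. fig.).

m₀/m_f = exp(Δv / v_e) = exp(5830 / 8200.0) = exp(0.7110) = 2.0360.
m_f = 47,800 / 2.0360 = 23,477.4 kg, so propellant = m₀ − m_f = 47,800 − 23,477.4 = 24,322.6 kg.

propellant mass ≈ 24300 kg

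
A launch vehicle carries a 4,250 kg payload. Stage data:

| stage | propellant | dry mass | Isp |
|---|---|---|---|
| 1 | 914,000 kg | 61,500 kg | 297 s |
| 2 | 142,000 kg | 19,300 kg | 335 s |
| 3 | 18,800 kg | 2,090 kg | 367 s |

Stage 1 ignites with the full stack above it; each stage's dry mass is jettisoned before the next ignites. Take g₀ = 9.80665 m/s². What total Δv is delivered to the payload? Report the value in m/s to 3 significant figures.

Δv ≈ 14200 m/s

Ignition mass of stage 1 = 914,000+61,500 + 142,000+19,300 + 18,800+2,090 + 4,250 = 1,161,940 kg.
Stage 1: m₀ = 1,161,940 kg, m_f = 1,161,940 − 914,000 = 247,940 kg; Δv = 297×9.80665×ln(4.686) = 2912.6×1.5447 ≈ 4499 m/s.
Stage 2: m₀ = 186,440 kg, m_f = 186,440 − 142,000 = 44,440 kg; Δv = 335×9.80665×ln(4.195) = 3285.2×1.4340 ≈ 4711 m/s.
Stage 3: m₀ = 25,140 kg, m_f = 25,140 − 18,800 = 6,340 kg; Δv = 367×9.80665×ln(3.965) = 3599.0×1.3776 ≈ 4958 m/s.
Total Δv = 4499 + 4711 + 4958 = 14168 m/s.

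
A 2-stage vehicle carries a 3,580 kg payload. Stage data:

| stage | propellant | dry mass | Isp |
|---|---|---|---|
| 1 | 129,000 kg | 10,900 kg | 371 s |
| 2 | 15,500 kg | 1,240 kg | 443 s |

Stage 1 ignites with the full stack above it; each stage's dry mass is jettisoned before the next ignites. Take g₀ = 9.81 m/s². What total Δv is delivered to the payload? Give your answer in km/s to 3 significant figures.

Ignition mass of stage 1 = 129,000+10,900 + 15,500+1,240 + 3,580 = 160,220 kg.
Stage 1: m₀ = 160,220 kg, m_f = 160,220 − 129,000 = 31,220 kg; Δv = 371×9.81×ln(5.132) = 3639.5×1.6355 ≈ 5952 m/s.
Stage 2: m₀ = 20,320 kg, m_f = 20,320 − 15,500 = 4,820 kg; Δv = 443×9.81×ln(4.216) = 4345.8×1.4388 ≈ 6253 m/s.
Total Δv = 5952 + 6253 = 12205 m/s.

Δv ≈ 12.2 km/s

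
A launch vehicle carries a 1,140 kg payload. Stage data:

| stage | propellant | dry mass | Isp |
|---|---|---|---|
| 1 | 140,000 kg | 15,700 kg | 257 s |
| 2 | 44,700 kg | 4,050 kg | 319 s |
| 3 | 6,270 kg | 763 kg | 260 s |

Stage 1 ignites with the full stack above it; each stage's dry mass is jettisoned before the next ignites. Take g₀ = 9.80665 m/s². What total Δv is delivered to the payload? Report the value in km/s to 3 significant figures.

Ignition mass of stage 1 = 140,000+15,700 + 44,700+4,050 + 6,270+763 + 1,140 = 212,623 kg.
Stage 1: m₀ = 212,623 kg, m_f = 212,623 − 140,000 = 72,623 kg; Δv = 257×9.80665×ln(2.928) = 2520.3×1.0742 ≈ 2707 m/s.
Stage 2: m₀ = 56,923 kg, m_f = 56,923 − 44,700 = 12,223 kg; Δv = 319×9.80665×ln(4.657) = 3128.3×1.5384 ≈ 4813 m/s.
Stage 3: m₀ = 8,173 kg, m_f = 8,173 − 6,270 = 1,903 kg; Δv = 260×9.80665×ln(4.295) = 2549.7×1.4574 ≈ 3716 m/s.
Total Δv = 2707 + 4813 + 3716 = 11236 m/s.

Δv ≈ 11.2 km/s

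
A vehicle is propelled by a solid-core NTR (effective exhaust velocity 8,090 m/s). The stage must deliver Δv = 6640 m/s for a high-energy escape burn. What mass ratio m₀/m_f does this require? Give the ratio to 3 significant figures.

mass ratio ≈ 2.27

Rocket equation: m₀/m_f = exp(Δv / v_e) = exp(6640 / 8090.0) = exp(0.8208) = 2.2722.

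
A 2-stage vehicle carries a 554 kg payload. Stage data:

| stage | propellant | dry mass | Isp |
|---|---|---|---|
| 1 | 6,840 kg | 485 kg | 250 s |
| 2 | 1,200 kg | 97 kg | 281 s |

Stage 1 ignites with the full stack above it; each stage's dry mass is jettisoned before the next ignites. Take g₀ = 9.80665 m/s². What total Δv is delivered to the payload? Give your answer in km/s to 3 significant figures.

Ignition mass of stage 1 = 6,840+485 + 1,200+97 + 554 = 9,176 kg.
Stage 1: m₀ = 9,176 kg, m_f = 9,176 − 6,840 = 2,336 kg; Δv = 250×9.80665×ln(3.928) = 2451.7×1.3682 ≈ 3354 m/s.
Stage 2: m₀ = 1,851 kg, m_f = 1,851 − 1,200 = 651 kg; Δv = 281×9.80665×ln(2.843) = 2755.7×1.0450 ≈ 2880 m/s.
Total Δv = 3354 + 2880 = 6234 m/s.

Δv ≈ 6.23 km/s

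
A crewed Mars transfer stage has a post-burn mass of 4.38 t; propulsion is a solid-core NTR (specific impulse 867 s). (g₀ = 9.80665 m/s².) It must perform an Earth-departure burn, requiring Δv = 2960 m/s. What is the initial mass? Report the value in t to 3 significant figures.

initial mass ≈ 6.20 t

v_e = Isp · g₀ = 867 × 9.80665 = 8502.4 m/s.
From the ideal rocket equation, m₀/m_f = exp(Δv / v_e) = exp(2960 / 8502.4) = exp(0.3481) = 1.4164.
m₀ = m_f × 1.4164 = 4.38 × 1.4164 = 6.20383 t.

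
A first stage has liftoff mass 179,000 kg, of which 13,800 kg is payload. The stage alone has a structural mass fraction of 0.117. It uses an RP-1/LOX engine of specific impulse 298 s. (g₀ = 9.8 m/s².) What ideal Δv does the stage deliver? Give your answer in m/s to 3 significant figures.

Stage wet mass = m₀ − payload = 179,000 − 13,800 = 165,200 kg.
Stage dry mass = ε × stage wet mass = 0.117 × 165,200 = 19,328.4 kg.
Burnout mass m_f = stage dry + payload = 19,328.4 + 13,800 = 33,128.4 kg.
v_e = Isp · g₀ = 298 × 9.8 = 2920.4 m/s.
Δv = v_e · ln(179,000/33,128.4) = 2920.4 × ln(5.403) = 2920.4 × 1.6870 ≈ 4927 m/s.

Δv ≈ 4930 m/s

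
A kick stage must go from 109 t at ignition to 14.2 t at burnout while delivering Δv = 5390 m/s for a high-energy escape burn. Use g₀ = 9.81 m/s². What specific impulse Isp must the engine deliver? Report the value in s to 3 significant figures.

ln(m₀/m_f) = ln(109000/14200) = ln(7.676) = 2.0381.
v_e = Δv / ln(m₀/m_f) = 5390 / 2.0381 = 2644.6 m/s.
Isp = v_e / g₀ = 2644.6 / 9.81 = 269.6 s.

Isp ≈ 270 s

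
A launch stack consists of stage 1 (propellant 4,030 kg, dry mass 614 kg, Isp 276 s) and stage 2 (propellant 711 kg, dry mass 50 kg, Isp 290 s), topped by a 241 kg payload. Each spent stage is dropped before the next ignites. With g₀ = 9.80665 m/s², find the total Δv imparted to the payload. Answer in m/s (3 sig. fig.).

Δv ≈ 6900 m/s

Ignition mass of stage 1 = 4,030+614 + 711+50 + 241 = 5,646 kg.
Stage 1: m₀ = 5,646 kg, m_f = 5,646 − 4,030 = 1,616 kg; Δv = 276×9.80665×ln(3.494) = 2706.6×1.2510 ≈ 3386 m/s.
Stage 2: m₀ = 1,002 kg, m_f = 1,002 − 711 = 291 kg; Δv = 290×9.80665×ln(3.443) = 2843.9×1.2364 ≈ 3516 m/s.
Total Δv = 3386 + 3516 = 6902 m/s.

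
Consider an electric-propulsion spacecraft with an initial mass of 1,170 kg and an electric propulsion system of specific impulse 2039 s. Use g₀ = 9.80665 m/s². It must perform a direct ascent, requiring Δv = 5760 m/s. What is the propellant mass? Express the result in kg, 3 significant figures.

propellant mass ≈ 293 kg

v_e = Isp · g₀ = 2039 × 9.80665 = 19995.8 m/s.
Rocket equation: m₀/m_f = exp(Δv / v_e) = exp(5760 / 19995.8) = exp(0.2881) = 1.3338.
m_f = 1,170 / 1.3338 = 877.193 kg, so propellant = m₀ − m_f = 1,170 − 877.193 = 292.807 kg.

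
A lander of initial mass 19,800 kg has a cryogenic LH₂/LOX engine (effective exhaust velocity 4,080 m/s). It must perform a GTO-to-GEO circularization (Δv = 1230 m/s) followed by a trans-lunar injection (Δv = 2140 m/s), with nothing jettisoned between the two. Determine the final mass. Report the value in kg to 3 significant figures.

final mass ≈ 8670 kg

After the first burn: m = 19800 × exp(−1230/4080.0) = 19800 × 0.73973 = 14,646.7 kg.
After the second burn: m = 14,646.7 × exp(−2140/4080.0) = 14,646.7 × 0.59185 = 8,668.65 kg.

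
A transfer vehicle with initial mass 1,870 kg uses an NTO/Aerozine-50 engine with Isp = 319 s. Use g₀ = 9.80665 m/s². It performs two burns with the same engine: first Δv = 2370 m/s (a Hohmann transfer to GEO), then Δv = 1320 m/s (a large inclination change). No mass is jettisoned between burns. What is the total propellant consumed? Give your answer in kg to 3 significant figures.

total propellant consumed ≈ 1300 kg

v_e = Isp · g₀ = 319 × 9.80665 = 3128.3 m/s.
After the first burn: m = 1870 × exp(−2370/3128.3) = 1870 × 0.46879 = 876.637 kg.
After the second burn: m = 876.637 × exp(−1320/3128.3) = 876.637 × 0.65577 = 574.872 kg.
Total propellant = m₀ − m_final = 1870 − 574.872 = 1,295.128 kg.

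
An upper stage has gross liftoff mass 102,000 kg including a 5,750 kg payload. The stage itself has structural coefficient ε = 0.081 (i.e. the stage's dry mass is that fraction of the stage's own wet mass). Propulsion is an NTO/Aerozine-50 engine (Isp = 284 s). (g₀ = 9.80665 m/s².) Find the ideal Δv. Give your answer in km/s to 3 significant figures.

Δv ≈ 5.62 km/s

Stage wet mass = m₀ − payload = 102,000 − 5,750 = 96,250 kg.
Stage dry mass = ε × stage wet mass = 0.081 × 96,250 = 7,796.25 kg.
Burnout mass m_f = stage dry + payload = 7,796.25 + 5,750 = 13,546.25 kg.
v_e = Isp · g₀ = 284 × 9.80665 = 2785.1 m/s.
By the Tsiolkovsky rocket equation, Δv = v_e · ln(102,000/13,546.25) = 2785.1 × ln(7.53) = 2785.1 × 2.0189 ≈ 5623 m/s.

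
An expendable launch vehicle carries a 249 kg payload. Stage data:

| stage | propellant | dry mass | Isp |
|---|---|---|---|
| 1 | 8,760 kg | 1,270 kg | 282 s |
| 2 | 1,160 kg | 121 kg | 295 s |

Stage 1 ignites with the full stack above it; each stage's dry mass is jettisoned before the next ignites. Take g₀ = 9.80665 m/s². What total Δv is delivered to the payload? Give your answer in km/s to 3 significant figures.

Δv ≈ 8.03 km/s

Ignition mass of stage 1 = 8,760+1,270 + 1,160+121 + 249 = 11,560 kg.
Stage 1: m₀ = 11,560 kg, m_f = 11,560 − 8,760 = 2,800 kg; Δv = 282×9.80665×ln(4.129) = 2765.5×1.4179 ≈ 3921 m/s.
Stage 2: m₀ = 1,530 kg, m_f = 1,530 − 1,160 = 370 kg; Δv = 295×9.80665×ln(4.135) = 2893.0×1.4195 ≈ 4107 m/s.
Total Δv = 3921 + 4107 = 8028 m/s.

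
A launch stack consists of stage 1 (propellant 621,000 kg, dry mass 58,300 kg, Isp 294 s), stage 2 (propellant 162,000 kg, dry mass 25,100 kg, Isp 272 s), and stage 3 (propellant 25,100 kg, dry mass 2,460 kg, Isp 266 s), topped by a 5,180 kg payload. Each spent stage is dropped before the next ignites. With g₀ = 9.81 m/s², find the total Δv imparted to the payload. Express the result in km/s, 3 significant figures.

Δv ≈ 10.7 km/s

Ignition mass of stage 1 = 621,000+58,300 + 162,000+25,100 + 25,100+2,460 + 5,180 = 899,140 kg.
Stage 1: m₀ = 899,140 kg, m_f = 899,140 − 621,000 = 278,140 kg; Δv = 294×9.81×ln(3.233) = 2884.1×1.1733 ≈ 3384 m/s.
Stage 2: m₀ = 219,840 kg, m_f = 219,840 − 162,000 = 57,840 kg; Δv = 272×9.81×ln(3.801) = 2668.3×1.3352 ≈ 3563 m/s.
Stage 3: m₀ = 32,740 kg, m_f = 32,740 − 25,100 = 7,640 kg; Δv = 266×9.81×ln(4.285) = 2609.5×1.4552 ≈ 3797 m/s.
Total Δv = 3384 + 3563 + 3797 = 10744 m/s.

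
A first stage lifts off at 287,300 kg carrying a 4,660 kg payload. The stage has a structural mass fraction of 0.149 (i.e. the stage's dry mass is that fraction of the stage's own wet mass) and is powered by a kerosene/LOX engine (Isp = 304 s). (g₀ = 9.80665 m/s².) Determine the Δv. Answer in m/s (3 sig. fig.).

Δv ≈ 5410 m/s

Stage wet mass = m₀ − payload = 287,300 − 4,660 = 282,640 kg.
Stage dry mass = ε × stage wet mass = 0.149 × 282,640 = 42,113.4 kg.
Burnout mass m_f = stage dry + payload = 42,113.4 + 4,660 = 46,773.4 kg.
v_e = Isp · g₀ = 304 × 9.80665 = 2981.2 m/s.
Δv = v_e · ln(287,300/46,773.4) = 2981.2 × ln(6.142) = 2981.2 × 1.8152 ≈ 5412 m/s.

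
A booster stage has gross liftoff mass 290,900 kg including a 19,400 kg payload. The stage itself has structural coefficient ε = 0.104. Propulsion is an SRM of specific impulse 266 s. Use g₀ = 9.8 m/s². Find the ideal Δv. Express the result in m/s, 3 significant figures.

Δv ≈ 4720 m/s

Stage wet mass = m₀ − payload = 290,900 − 19,400 = 271,500 kg.
Stage dry mass = ε × stage wet mass = 0.104 × 271,500 = 28,236 kg.
Burnout mass m_f = stage dry + payload = 28,236 + 19,400 = 47,636 kg.
v_e = Isp · g₀ = 266 × 9.8 = 2606.8 m/s.
Rocket equation: Δv = v_e · ln(290,900/47,636) = 2606.8 × ln(6.107) = 2606.8 × 1.8094 ≈ 4717 m/s.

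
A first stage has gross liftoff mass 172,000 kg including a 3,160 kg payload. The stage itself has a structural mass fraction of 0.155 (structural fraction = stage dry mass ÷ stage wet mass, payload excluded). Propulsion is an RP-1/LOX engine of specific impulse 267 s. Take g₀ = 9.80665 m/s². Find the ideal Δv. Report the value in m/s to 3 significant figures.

Stage wet mass = m₀ − payload = 172,000 − 3,160 = 168,840 kg.
Stage dry mass = ε × stage wet mass = 0.155 × 168,840 = 26,170.2 kg.
Burnout mass m_f = stage dry + payload = 26,170.2 + 3,160 = 29,330.2 kg.
v_e = Isp · g₀ = 267 × 9.80665 = 2618.4 m/s.
By the Tsiolkovsky rocket equation, Δv = v_e · ln(172,000/29,330.2) = 2618.4 × ln(5.864) = 2618.4 × 1.7689 ≈ 4632 m/s.

Δv ≈ 4630 m/s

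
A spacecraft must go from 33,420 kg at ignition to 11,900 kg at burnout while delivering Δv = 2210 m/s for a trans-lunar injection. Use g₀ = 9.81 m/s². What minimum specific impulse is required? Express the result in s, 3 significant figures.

ln(m₀/m_f) = ln(33420/11900) = ln(2.808) = 1.0326.
v_e = Δv / ln(m₀/m_f) = 2210 / 1.0326 = 2140.2 m/s.
Isp = v_e / g₀ = 2140.2 / 9.81 = 218.2 s.

Isp ≈ 218 s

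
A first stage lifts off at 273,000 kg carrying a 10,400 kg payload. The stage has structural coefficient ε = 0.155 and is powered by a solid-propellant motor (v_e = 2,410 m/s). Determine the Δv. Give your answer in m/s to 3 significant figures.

Δv ≈ 4040 m/s

Stage wet mass = m₀ − payload = 273,000 − 10,400 = 262,600 kg.
Stage dry mass = ε × stage wet mass = 0.155 × 262,600 = 40,703 kg.
Burnout mass m_f = stage dry + payload = 40,703 + 10,400 = 51,103 kg.
From the ideal rocket equation, Δv = v_e · ln(273,000/51,103) = 2410.0 × ln(5.342) = 2410.0 × 1.6756 ≈ 4038 m/s.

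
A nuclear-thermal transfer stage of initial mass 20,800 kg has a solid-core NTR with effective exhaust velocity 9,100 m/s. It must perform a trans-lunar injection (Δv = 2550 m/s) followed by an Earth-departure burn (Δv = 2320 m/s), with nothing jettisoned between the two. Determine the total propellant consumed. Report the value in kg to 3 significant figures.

total propellant consumed ≈ 8620 kg

After the first burn: m = 20800 × exp(−2550/9100.0) = 20800 × 0.75562 = 15,716.9 kg.
After the second burn: m = 15,716.9 × exp(−2320/9100.0) = 15,716.9 × 0.77496 = 12,180 kg.
Total propellant = m₀ − m_final = 20800 − 12,180 = 8,620 kg.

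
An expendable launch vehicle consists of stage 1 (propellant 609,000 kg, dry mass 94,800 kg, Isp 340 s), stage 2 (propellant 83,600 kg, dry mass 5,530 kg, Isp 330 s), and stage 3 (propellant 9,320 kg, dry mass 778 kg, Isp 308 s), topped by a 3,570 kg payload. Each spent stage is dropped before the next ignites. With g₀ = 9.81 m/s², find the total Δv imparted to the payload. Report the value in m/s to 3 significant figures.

Ignition mass of stage 1 = 609,000+94,800 + 83,600+5,530 + 9,320+778 + 3,570 = 806,598 kg.
Stage 1: m₀ = 806,598 kg, m_f = 806,598 − 609,000 = 197,598 kg; Δv = 340×9.81×ln(4.082) = 3335.4×1.4066 ≈ 4692 m/s.
Stage 2: m₀ = 102,798 kg, m_f = 102,798 − 83,600 = 19,198 kg; Δv = 330×9.81×ln(5.355) = 3237.3×1.6780 ≈ 5432 m/s.
Stage 3: m₀ = 13,668 kg, m_f = 13,668 − 9,320 = 4,348 kg; Δv = 308×9.81×ln(3.144) = 3021.5×1.1453 ≈ 3461 m/s.
Total Δv = 4692 + 5432 + 3461 = 13585 m/s.

Δv ≈ 13600 m/s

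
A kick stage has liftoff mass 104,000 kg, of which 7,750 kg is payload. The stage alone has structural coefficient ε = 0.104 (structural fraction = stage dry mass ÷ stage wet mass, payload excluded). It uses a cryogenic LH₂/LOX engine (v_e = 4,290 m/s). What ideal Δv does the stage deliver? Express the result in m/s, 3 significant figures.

Stage wet mass = m₀ − payload = 104,000 − 7,750 = 96,250 kg.
Stage dry mass = ε × stage wet mass = 0.104 × 96,250 = 10,010 kg.
Burnout mass m_f = stage dry + payload = 10,010 + 7,750 = 17,760 kg.
Δv = v_e · ln(104,000/17,760) = 4290.0 × ln(5.856) = 4290.0 × 1.7674 ≈ 7582 m/s.

Δv ≈ 7580 m/s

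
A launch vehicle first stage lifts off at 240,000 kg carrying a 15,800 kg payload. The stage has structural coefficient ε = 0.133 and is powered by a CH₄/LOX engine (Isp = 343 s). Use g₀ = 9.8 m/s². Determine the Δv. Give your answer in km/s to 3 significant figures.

Δv ≈ 5.58 km/s

Stage wet mass = m₀ − payload = 240,000 − 15,800 = 224,200 kg.
Stage dry mass = ε × stage wet mass = 0.133 × 224,200 = 29,818.6 kg.
Burnout mass m_f = stage dry + payload = 29,818.6 + 15,800 = 45,618.6 kg.
v_e = Isp · g₀ = 343 × 9.8 = 3361.4 m/s.
Δv = v_e · ln(240,000/45,618.6) = 3361.4 × ln(5.261) = 3361.4 × 1.6603 ≈ 5581 m/s.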